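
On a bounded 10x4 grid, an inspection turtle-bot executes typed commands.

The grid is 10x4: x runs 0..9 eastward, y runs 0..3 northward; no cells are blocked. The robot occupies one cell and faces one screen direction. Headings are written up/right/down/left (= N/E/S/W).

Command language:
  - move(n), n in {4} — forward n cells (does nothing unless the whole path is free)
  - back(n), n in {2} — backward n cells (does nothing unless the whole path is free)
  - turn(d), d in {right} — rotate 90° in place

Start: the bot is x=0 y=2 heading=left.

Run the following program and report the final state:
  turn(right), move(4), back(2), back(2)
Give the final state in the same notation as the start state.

x=0 y=0 heading=up

t0: x=0 y=2 heading=left
1. turn(right) → x=0 y=2 heading=up
2. move(4) → x=0 y=2 heading=up
3. back(2) → x=0 y=0 heading=up
4. back(2) → x=0 y=0 heading=up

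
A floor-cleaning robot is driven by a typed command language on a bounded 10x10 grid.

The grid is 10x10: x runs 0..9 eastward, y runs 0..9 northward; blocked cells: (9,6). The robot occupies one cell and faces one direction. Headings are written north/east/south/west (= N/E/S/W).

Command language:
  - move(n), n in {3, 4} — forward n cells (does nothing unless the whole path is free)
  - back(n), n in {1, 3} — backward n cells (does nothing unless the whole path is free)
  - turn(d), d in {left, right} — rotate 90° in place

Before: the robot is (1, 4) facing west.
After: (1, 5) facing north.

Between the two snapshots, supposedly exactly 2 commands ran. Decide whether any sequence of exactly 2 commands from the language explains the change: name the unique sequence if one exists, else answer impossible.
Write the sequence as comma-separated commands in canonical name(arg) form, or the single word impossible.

all 36 sequences checked — none match.

impossible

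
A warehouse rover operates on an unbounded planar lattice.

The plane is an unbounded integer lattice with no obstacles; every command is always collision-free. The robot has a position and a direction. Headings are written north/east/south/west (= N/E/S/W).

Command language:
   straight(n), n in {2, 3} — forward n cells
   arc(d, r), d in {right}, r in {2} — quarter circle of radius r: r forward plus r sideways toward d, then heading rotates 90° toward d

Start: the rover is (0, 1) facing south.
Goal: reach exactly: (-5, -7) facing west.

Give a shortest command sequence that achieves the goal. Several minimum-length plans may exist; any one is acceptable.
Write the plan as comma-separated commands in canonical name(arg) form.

initial: (0, 1) facing south
t=1 straight(3) ⇒ (0, -2) facing south
t=2 straight(3) ⇒ (0, -5) facing south
t=3 arc(right, 2) ⇒ (-2, -7) facing west
t=4 straight(3) ⇒ (-5, -7) facing west
nothing shorter than 4 reaches the goal.

straight(3), straight(3), arc(right, 2), straight(3)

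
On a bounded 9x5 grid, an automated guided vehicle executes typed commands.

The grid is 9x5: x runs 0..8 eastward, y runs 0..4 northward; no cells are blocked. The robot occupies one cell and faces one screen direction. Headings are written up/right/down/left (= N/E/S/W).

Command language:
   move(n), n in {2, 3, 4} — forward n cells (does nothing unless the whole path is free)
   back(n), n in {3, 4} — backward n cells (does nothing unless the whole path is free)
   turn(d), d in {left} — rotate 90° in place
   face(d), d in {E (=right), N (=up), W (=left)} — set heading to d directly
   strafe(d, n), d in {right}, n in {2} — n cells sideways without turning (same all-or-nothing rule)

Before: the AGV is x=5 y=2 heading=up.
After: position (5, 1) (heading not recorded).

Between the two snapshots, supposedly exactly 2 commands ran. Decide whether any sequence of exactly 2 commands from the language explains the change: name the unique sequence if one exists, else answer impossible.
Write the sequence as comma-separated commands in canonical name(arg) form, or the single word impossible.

key: running back(3) before move(2) would end elsewhere — order is forced
from: x=5 y=2 heading=up
t=1 move(2) ⇒ x=5 y=4 heading=up
t=2 back(3) ⇒ x=5 y=1 heading=up
all 100 alternatives checked — unique.

move(2), back(3)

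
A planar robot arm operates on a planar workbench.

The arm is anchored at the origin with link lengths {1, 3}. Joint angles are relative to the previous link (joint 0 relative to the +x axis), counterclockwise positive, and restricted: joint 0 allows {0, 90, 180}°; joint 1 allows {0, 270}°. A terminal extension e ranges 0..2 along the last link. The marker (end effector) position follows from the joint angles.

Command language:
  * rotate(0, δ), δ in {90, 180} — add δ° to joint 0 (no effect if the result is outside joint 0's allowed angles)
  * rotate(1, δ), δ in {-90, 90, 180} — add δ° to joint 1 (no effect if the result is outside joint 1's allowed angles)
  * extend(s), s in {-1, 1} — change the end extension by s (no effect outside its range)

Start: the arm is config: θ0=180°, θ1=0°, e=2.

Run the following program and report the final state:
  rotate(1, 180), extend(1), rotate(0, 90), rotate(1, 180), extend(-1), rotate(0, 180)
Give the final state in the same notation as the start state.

config: θ0=0°, θ1=0°, e=1

start: config: θ0=180°, θ1=0°, e=2
[1] after rotate(1, 180): config: θ0=180°, θ1=0°, e=2
[2] after extend(1): config: θ0=180°, θ1=0°, e=2
[3] after rotate(0, 90): config: θ0=180°, θ1=0°, e=2
[4] after rotate(1, 180): config: θ0=180°, θ1=0°, e=2
[5] after extend(-1): config: θ0=180°, θ1=0°, e=1
[6] after rotate(0, 180): config: θ0=0°, θ1=0°, e=1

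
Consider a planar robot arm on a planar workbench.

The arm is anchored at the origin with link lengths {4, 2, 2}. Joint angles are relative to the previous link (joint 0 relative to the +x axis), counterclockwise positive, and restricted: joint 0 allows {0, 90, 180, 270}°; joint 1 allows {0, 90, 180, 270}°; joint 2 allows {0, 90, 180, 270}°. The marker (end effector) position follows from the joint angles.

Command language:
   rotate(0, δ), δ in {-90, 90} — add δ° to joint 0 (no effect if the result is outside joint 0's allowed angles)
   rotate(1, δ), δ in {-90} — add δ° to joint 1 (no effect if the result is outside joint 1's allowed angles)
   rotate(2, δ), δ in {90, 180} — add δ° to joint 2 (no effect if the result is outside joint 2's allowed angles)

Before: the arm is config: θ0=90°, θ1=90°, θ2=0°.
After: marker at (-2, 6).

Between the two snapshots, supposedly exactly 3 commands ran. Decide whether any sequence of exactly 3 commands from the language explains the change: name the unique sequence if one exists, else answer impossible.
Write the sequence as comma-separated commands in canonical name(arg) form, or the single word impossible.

begin: config: θ0=90°, θ1=90°, θ2=0°
step 1 (rotate(2, 90)): config: θ0=90°, θ1=90°, θ2=90°
step 2 (rotate(2, 90)): config: θ0=90°, θ1=90°, θ2=180°
step 3 (rotate(2, 90)): config: θ0=90°, θ1=90°, θ2=270°
uniquely the one of 125 3-step routes that fits.

rotate(2, 90), rotate(2, 90), rotate(2, 90)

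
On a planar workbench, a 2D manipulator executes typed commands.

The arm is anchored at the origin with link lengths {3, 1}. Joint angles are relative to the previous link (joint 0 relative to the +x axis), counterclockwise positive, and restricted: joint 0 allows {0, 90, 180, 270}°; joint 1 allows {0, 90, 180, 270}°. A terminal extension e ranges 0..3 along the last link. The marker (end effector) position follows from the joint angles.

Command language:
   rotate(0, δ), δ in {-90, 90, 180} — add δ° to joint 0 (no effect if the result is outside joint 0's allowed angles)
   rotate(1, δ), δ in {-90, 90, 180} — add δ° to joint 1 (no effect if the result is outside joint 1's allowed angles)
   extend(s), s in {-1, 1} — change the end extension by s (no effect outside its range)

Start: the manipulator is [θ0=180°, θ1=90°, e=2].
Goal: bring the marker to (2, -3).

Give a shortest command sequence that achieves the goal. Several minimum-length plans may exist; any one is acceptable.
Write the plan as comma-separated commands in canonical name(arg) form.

extend(-1), rotate(0, 90)

from: [θ0=180°, θ1=90°, e=2]
1. extend(-1) → [θ0=180°, θ1=90°, e=1]
2. rotate(0, 90) → [θ0=270°, θ1=90°, e=1]
no 1-step plan works, so 2 is optimal.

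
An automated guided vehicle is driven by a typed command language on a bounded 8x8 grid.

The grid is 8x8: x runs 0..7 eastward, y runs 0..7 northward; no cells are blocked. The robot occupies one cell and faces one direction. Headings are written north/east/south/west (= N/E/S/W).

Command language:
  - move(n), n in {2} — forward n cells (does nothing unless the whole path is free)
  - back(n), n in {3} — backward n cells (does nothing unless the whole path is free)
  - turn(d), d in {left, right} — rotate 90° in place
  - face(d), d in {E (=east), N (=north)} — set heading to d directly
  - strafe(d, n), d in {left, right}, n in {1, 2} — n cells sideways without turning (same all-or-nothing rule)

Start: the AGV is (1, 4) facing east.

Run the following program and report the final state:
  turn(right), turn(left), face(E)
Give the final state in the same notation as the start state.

start: (1, 4) facing east
t=1 turn(right) ⇒ (1, 4) facing south
t=2 turn(left) ⇒ (1, 4) facing east
t=3 face(E) ⇒ (1, 4) facing east

(1, 4) facing east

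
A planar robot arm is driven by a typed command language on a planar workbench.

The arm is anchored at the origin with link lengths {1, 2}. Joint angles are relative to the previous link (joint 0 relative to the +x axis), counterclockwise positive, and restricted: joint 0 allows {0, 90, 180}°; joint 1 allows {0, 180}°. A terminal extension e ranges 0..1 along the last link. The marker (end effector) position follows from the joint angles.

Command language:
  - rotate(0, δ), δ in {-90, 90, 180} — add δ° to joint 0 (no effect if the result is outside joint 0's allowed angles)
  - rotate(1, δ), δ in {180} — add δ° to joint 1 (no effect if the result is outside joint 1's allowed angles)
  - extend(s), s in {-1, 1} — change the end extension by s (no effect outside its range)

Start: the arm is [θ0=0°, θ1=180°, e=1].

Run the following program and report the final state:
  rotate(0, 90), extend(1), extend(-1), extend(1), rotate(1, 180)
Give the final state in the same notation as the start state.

[θ0=90°, θ1=0°, e=1]

t0: [θ0=0°, θ1=180°, e=1]
[1] after rotate(0, 90): [θ0=90°, θ1=180°, e=1]
[2] after extend(1): [θ0=90°, θ1=180°, e=1]
[3] after extend(-1): [θ0=90°, θ1=180°, e=0]
[4] after extend(1): [θ0=90°, θ1=180°, e=1]
[5] after rotate(1, 180): [θ0=90°, θ1=0°, e=1]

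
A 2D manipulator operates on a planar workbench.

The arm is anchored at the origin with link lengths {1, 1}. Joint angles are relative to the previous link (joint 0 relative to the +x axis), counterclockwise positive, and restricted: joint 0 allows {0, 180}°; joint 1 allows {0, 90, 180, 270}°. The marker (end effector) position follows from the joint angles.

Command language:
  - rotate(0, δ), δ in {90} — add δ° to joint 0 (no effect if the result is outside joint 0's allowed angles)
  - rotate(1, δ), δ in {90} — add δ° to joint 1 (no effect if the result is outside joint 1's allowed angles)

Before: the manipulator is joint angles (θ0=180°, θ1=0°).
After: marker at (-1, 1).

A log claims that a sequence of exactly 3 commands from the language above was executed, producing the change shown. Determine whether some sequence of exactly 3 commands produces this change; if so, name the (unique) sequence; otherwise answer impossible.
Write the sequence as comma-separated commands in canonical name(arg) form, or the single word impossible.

rotate(1, 90), rotate(1, 90), rotate(1, 90)

start: joint angles (θ0=180°, θ1=0°)
t=1 rotate(1, 90) ⇒ joint angles (θ0=180°, θ1=90°)
t=2 rotate(1, 90) ⇒ joint angles (θ0=180°, θ1=180°)
t=3 rotate(1, 90) ⇒ joint angles (θ0=180°, θ1=270°)
no rival 3-sequence matches.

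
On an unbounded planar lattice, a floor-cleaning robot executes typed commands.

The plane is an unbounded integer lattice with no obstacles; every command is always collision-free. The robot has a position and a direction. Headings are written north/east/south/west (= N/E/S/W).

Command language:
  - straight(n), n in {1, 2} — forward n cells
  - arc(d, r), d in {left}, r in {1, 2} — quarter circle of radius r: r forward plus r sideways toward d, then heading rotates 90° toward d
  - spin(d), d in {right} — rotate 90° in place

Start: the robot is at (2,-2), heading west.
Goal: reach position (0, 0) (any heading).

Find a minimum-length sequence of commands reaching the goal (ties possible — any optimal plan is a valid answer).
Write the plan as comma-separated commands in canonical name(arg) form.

spin(right), arc(left, 2)

t0: at (2,-2), heading west
1. spin(right) → at (2,-2), heading north
2. arc(left, 2) → at (0,0), heading west
minimal: 2 command(s), checked below 2.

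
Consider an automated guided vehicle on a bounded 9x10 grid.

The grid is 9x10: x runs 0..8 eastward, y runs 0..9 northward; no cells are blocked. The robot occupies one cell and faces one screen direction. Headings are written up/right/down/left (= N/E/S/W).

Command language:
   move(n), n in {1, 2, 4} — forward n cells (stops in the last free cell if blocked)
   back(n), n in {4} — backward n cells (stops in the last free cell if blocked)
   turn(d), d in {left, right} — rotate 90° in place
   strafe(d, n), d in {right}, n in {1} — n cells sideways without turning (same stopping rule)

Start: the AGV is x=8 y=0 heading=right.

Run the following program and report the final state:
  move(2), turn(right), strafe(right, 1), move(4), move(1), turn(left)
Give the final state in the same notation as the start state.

t0: x=8 y=0 heading=right
1. move(2) → x=8 y=0 heading=right
2. turn(right) → x=8 y=0 heading=down
3. strafe(right, 1) → x=7 y=0 heading=down
4. move(4) → x=7 y=0 heading=down
5. move(1) → x=7 y=0 heading=down
6. turn(left) → x=7 y=0 heading=right

x=7 y=0 heading=right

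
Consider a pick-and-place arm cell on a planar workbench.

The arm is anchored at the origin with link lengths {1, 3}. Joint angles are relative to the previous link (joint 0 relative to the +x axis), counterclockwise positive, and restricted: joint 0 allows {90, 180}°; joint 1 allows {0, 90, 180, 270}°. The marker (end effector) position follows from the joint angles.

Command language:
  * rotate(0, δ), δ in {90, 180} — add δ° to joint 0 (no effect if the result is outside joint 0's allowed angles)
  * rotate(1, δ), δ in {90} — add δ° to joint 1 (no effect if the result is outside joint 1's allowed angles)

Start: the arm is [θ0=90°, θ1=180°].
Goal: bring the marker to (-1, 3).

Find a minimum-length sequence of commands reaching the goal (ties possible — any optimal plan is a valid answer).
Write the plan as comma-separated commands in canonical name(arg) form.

rotate(0, 90), rotate(1, 90)

from: [θ0=90°, θ1=180°]
t=1 rotate(0, 90) ⇒ [θ0=180°, θ1=180°]
t=2 rotate(1, 90) ⇒ [θ0=180°, θ1=270°]
nothing shorter than 2 reaches the goal.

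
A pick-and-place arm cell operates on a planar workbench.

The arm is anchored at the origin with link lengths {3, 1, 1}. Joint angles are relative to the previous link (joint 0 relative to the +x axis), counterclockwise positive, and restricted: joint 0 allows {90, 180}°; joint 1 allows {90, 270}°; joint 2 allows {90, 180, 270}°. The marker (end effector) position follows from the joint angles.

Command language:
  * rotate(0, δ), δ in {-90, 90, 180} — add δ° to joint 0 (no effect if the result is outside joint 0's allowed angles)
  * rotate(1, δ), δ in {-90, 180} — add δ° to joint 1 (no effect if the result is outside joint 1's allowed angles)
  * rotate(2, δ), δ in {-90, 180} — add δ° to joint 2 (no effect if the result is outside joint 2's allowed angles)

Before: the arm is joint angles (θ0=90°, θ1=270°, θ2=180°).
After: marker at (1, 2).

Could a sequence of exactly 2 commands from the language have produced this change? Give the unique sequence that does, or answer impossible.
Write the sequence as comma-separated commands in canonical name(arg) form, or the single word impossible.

rotate(2, -90), rotate(2, 180)

key: order matters: swapping rotate(2, -90) and rotate(2, 180) lands elsewhere
initial: joint angles (θ0=90°, θ1=270°, θ2=180°)
step 1 (rotate(2, -90)): joint angles (θ0=90°, θ1=270°, θ2=90°)
step 2 (rotate(2, 180)): joint angles (θ0=90°, θ1=270°, θ2=270°)
uniquely the one of 49 2-step routes that fits.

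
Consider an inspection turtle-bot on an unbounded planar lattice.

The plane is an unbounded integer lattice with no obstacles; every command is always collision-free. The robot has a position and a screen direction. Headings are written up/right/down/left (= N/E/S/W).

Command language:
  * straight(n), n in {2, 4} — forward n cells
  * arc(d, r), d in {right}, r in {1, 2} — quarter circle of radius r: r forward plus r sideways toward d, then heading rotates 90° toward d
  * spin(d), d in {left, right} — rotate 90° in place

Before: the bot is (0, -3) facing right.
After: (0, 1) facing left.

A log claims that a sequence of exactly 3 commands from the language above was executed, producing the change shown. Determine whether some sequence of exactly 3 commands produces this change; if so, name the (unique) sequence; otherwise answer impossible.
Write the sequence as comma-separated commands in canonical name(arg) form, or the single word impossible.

key: position moved to (0,1) AND the heading swung to W — translation plus rotation needed
initial: (0, -3) facing right
[1] after spin(left): (0, -3) facing up
[2] after straight(4): (0, 1) facing up
[3] after spin(left): (0, 1) facing left
uniquely the one of 216 3-step routes that fits.

spin(left), straight(4), spin(left)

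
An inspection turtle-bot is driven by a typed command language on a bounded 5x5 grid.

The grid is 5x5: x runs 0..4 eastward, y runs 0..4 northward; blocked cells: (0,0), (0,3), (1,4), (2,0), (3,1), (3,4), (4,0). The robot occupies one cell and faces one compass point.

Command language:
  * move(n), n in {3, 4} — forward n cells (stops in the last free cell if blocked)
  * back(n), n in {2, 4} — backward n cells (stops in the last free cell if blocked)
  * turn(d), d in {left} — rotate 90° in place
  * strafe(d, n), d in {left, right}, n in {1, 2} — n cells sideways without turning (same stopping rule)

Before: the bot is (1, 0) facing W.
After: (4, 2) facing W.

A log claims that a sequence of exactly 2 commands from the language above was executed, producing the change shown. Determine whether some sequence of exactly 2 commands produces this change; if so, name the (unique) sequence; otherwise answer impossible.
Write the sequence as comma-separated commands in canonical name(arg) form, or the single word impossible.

key: running back(4) before strafe(right, 2) would end elsewhere — order is forced
begin: (1, 0) facing W
t=1 strafe(right, 2) ⇒ (1, 2) facing W
t=2 back(4) ⇒ (4, 2) facing W
all 81 alternatives checked — unique.

strafe(right, 2), back(4)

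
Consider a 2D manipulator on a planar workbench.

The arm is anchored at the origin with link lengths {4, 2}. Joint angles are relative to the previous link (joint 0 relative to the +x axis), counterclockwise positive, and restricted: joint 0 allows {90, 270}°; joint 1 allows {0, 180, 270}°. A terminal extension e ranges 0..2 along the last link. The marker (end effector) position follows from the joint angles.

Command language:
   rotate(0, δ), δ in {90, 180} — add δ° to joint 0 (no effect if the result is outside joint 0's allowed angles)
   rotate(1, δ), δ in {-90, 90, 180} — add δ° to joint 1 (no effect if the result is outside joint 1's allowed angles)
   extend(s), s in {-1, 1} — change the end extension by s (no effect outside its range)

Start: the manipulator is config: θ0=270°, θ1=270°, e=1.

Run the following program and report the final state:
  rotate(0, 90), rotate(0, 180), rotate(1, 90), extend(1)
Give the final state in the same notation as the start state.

from: config: θ0=270°, θ1=270°, e=1
step 1 (rotate(0, 90)): config: θ0=270°, θ1=270°, e=1
step 2 (rotate(0, 180)): config: θ0=90°, θ1=270°, e=1
step 3 (rotate(1, 90)): config: θ0=90°, θ1=0°, e=1
step 4 (extend(1)): config: θ0=90°, θ1=0°, e=2

config: θ0=90°, θ1=0°, e=2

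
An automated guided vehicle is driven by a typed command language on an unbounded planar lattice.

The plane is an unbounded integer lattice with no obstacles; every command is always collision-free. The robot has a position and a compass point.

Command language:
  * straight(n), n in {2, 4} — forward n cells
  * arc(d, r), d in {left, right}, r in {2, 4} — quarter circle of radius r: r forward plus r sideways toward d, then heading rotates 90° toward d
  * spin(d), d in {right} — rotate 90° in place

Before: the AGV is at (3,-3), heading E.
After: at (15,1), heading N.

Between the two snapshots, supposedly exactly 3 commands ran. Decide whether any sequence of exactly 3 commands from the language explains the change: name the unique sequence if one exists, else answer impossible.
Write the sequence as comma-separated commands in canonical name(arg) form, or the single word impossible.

straight(4), straight(4), arc(left, 4)

key: cell and facing (now N) both changed — the 3 commands mix motion and turning
start: at (3,-3), heading E
[1] after straight(4): at (7,-3), heading E
[2] after straight(4): at (11,-3), heading E
[3] after arc(left, 4): at (15,1), heading N
uniquely the one of 343 3-step routes that fits.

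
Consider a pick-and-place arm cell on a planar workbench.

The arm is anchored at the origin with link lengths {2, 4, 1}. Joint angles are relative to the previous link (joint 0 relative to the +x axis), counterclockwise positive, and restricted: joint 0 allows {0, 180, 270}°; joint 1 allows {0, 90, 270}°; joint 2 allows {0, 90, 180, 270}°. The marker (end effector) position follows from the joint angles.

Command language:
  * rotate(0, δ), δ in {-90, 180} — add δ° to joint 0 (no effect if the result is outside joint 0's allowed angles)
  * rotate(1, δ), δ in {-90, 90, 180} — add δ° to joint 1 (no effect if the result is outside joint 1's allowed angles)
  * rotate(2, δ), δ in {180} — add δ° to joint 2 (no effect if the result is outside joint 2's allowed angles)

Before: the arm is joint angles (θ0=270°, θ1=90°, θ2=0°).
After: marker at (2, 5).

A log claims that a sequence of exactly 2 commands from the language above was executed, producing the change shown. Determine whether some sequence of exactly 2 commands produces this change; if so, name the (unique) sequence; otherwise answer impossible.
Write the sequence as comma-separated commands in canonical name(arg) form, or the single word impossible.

key: order matters: swapping rotate(0, -90) and rotate(0, 180) lands elsewhere
begin: joint angles (θ0=270°, θ1=90°, θ2=0°)
t=1 rotate(0, -90) ⇒ joint angles (θ0=180°, θ1=90°, θ2=0°)
t=2 rotate(0, 180) ⇒ joint angles (θ0=0°, θ1=90°, θ2=0°)
no rival 2-sequence matches.

rotate(0, -90), rotate(0, 180)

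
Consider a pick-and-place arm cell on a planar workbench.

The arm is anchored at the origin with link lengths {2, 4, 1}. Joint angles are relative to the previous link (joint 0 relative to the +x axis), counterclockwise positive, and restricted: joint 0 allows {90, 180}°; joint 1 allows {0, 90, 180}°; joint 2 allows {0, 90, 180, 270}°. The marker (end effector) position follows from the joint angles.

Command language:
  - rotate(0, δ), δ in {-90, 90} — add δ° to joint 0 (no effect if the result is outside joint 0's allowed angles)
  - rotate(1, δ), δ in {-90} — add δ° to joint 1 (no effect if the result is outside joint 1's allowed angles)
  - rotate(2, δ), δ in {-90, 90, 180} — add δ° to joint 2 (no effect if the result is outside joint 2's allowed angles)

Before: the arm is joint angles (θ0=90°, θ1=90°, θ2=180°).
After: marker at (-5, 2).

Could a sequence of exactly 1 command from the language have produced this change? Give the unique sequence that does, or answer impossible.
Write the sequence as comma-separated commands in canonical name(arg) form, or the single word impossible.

t0: joint angles (θ0=90°, θ1=90°, θ2=180°)
1. rotate(2, 180) → joint angles (θ0=90°, θ1=90°, θ2=0°)
uniquely the one of 6 1-step routes that fits.

rotate(2, 180)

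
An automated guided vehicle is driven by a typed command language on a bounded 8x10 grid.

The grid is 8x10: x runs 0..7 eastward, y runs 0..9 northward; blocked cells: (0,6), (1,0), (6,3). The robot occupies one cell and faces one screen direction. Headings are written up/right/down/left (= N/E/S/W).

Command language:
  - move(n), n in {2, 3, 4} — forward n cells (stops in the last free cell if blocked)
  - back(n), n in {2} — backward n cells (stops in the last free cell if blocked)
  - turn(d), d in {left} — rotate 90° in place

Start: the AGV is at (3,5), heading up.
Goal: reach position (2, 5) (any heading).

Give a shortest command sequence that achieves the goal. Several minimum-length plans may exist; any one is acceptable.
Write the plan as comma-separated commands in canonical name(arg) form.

initial: at (3,5), heading up
step 1 (turn(left)): at (3,5), heading left
step 2 (back(2)): at (5,5), heading left
step 3 (move(3)): at (2,5), heading left
shorter routes all fall short; 3 is best.

turn(left), back(2), move(3)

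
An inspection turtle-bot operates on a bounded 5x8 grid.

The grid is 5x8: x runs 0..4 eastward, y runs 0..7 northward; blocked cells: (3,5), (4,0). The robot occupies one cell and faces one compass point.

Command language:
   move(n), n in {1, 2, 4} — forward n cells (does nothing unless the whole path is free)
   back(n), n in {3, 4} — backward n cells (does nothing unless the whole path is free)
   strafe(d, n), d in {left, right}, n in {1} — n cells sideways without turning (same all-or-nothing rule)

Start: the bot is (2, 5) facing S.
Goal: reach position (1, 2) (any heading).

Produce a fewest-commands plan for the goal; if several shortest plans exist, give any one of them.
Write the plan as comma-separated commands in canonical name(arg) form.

t0: (2, 5) facing S
1. move(2) → (2, 3) facing S
2. strafe(right, 1) → (1, 3) facing S
3. move(1) → (1, 2) facing S
no 2-step plan works, so 3 is optimal.

move(2), strafe(right, 1), move(1)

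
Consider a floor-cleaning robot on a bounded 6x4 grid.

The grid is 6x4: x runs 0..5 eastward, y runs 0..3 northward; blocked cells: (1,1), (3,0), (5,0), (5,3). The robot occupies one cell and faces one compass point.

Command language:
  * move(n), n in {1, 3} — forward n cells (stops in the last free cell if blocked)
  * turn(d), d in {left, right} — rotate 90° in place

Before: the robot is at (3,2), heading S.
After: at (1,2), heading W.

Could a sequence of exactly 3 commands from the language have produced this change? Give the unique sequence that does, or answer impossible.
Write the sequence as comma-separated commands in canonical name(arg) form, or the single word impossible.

turn(right), move(1), move(1)

key: order matters: swapping turn(right) and move(1) lands elsewhere
t0: at (3,2), heading S
step 1 (turn(right)): at (3,2), heading W
step 2 (move(1)): at (2,2), heading W
step 3 (move(1)): at (1,2), heading W
uniquely the one of 64 3-step routes that fits.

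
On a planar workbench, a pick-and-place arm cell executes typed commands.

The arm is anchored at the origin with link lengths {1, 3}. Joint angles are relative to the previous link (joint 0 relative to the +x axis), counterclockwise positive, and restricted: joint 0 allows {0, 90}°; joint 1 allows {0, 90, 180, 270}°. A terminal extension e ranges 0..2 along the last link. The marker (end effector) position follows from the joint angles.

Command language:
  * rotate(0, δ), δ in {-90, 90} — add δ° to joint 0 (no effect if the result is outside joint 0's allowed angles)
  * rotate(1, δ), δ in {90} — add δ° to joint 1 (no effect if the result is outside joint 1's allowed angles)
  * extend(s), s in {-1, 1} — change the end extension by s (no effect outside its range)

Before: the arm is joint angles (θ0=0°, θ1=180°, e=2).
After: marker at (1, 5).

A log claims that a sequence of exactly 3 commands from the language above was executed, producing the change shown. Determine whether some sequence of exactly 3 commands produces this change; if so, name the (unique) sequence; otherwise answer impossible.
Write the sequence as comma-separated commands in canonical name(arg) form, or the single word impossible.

t0: joint angles (θ0=0°, θ1=180°, e=2)
[1] after rotate(1, 90): joint angles (θ0=0°, θ1=270°, e=2)
[2] after rotate(1, 90): joint angles (θ0=0°, θ1=0°, e=2)
[3] after rotate(1, 90): joint angles (θ0=0°, θ1=90°, e=2)
no other 3-command option fits: unique.

rotate(1, 90), rotate(1, 90), rotate(1, 90)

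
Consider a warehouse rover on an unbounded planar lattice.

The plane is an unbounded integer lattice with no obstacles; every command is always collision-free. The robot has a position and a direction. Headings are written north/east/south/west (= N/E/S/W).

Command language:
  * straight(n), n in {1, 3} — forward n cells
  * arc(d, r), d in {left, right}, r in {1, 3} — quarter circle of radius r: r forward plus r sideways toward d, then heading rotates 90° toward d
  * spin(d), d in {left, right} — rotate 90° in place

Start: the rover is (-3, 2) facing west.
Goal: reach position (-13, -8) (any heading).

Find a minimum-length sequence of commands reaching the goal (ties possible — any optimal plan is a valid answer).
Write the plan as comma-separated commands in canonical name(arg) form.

arc(left, 1), arc(right, 3), arc(left, 3), arc(right, 3)

t0: (-3, 2) facing west
1. arc(left, 1) → (-4, 1) facing south
2. arc(right, 3) → (-7, -2) facing west
3. arc(left, 3) → (-10, -5) facing south
4. arc(right, 3) → (-13, -8) facing west
nothing shorter than 4 reaches the goal.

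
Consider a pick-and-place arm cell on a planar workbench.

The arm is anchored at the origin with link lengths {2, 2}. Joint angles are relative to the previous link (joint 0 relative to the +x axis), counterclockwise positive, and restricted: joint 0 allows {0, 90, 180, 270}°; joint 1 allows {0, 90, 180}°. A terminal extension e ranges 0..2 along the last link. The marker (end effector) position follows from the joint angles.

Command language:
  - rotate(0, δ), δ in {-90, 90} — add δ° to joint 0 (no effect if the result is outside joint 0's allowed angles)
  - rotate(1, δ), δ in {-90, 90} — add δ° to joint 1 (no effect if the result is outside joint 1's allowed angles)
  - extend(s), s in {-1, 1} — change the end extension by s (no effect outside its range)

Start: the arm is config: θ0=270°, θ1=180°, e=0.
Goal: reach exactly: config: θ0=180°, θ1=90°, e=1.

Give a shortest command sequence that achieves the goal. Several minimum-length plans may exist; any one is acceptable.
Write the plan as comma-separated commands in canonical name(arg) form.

t0: config: θ0=270°, θ1=180°, e=0
t=1 rotate(1, -90) ⇒ config: θ0=270°, θ1=90°, e=0
t=2 rotate(0, -90) ⇒ config: θ0=180°, θ1=90°, e=0
t=3 extend(1) ⇒ config: θ0=180°, θ1=90°, e=1
minimal: 3 command(s), checked below 3.

rotate(1, -90), rotate(0, -90), extend(1)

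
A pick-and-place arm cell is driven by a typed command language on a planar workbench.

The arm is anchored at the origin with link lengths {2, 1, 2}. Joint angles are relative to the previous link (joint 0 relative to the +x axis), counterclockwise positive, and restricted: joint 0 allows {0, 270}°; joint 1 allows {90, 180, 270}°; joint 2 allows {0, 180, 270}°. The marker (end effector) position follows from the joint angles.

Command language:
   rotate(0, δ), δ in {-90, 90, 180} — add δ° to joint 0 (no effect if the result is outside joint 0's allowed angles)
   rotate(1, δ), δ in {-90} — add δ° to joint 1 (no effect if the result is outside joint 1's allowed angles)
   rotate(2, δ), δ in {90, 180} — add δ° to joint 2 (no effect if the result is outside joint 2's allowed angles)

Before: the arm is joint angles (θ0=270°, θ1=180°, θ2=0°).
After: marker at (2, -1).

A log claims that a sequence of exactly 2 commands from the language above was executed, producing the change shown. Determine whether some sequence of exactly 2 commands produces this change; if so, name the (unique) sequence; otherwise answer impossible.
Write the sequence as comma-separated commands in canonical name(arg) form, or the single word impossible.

rotate(2, 180), rotate(2, 90)

key: order matters: swapping rotate(2, 180) and rotate(2, 90) lands elsewhere
start: joint angles (θ0=270°, θ1=180°, θ2=0°)
step 1 (rotate(2, 180)): joint angles (θ0=270°, θ1=180°, θ2=180°)
step 2 (rotate(2, 90)): joint angles (θ0=270°, θ1=180°, θ2=270°)
no rival 2-sequence matches.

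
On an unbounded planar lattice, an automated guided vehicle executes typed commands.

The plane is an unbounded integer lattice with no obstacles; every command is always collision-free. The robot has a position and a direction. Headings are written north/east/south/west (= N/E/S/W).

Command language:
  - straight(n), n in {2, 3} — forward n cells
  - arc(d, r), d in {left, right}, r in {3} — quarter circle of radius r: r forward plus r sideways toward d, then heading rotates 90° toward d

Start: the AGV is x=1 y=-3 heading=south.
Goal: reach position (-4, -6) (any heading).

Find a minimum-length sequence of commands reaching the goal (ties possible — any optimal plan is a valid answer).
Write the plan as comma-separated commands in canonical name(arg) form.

begin: x=1 y=-3 heading=south
t=1 arc(right, 3) ⇒ x=-2 y=-6 heading=west
t=2 straight(2) ⇒ x=-4 y=-6 heading=west
minimal: 2 command(s), checked below 2.

arc(right, 3), straight(2)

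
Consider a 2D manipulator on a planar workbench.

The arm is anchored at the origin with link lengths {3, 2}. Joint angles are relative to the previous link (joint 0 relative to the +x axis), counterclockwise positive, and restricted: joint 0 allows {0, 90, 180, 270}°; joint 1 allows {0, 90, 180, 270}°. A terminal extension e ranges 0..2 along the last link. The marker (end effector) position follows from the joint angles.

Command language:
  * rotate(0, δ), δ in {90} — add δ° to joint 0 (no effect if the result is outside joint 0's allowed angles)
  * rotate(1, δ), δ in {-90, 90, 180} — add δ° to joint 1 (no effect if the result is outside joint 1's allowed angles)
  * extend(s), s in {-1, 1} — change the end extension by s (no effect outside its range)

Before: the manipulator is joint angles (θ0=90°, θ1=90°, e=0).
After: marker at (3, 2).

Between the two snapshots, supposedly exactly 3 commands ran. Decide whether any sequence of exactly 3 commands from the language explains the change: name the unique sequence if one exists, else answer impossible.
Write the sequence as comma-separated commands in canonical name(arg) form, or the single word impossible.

initial: joint angles (θ0=90°, θ1=90°, e=0)
[1] after rotate(0, 90): joint angles (θ0=180°, θ1=90°, e=0)
[2] after rotate(0, 90): joint angles (θ0=270°, θ1=90°, e=0)
[3] after rotate(0, 90): joint angles (θ0=0°, θ1=90°, e=0)
no other 3-command option fits: unique.

rotate(0, 90), rotate(0, 90), rotate(0, 90)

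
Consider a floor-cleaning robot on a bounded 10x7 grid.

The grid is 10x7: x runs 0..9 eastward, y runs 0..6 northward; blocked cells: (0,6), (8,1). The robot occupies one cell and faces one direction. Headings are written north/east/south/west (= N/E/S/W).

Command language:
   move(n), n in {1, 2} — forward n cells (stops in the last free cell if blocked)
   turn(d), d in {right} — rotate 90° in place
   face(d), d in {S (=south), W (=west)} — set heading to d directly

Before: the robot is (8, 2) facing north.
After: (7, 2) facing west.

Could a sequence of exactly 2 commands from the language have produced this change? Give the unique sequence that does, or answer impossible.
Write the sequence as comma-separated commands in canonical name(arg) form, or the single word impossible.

key: cell and facing (now W) both changed — the 2 commands mix motion and turning
initial: (8, 2) facing north
step 1 (face(W)): (8, 2) facing west
step 2 (move(1)): (7, 2) facing west
uniquely the one of 25 2-step routes that fits.

face(W), move(1)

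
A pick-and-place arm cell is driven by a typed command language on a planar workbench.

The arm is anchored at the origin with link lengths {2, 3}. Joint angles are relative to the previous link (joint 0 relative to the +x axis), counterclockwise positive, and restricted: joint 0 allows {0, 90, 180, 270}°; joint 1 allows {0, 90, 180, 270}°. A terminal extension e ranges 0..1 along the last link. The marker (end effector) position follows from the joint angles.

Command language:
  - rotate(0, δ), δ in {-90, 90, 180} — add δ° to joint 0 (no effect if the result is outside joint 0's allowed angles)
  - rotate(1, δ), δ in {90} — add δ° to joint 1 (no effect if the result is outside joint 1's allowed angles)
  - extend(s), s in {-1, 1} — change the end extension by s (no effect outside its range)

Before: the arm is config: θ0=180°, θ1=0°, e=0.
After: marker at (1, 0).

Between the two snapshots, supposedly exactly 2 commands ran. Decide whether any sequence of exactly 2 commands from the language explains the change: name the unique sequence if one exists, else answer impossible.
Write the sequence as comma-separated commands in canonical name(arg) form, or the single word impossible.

start: config: θ0=180°, θ1=0°, e=0
1. rotate(1, 90) → config: θ0=180°, θ1=90°, e=0
2. rotate(1, 90) → config: θ0=180°, θ1=180°, e=0
all 36 alternatives checked — unique.

rotate(1, 90), rotate(1, 90)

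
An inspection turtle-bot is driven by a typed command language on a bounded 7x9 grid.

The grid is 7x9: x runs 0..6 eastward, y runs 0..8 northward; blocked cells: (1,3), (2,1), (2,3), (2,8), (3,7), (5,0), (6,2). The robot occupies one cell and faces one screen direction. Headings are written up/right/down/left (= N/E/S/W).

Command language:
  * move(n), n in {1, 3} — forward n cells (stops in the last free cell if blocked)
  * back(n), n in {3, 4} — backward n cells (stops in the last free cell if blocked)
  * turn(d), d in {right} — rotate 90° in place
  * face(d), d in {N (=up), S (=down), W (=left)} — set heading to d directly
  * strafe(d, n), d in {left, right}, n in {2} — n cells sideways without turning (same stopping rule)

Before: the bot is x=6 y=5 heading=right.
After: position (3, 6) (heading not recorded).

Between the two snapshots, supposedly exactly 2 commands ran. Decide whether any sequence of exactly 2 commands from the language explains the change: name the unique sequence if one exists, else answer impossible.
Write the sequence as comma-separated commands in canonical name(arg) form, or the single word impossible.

key: order matters: swapping back(3) and strafe(left, 2) lands elsewhere
t0: x=6 y=5 heading=right
step 1 (back(3)): x=3 y=5 heading=right
step 2 (strafe(left, 2)): x=3 y=6 heading=right
no rival 2-sequence matches.

back(3), strafe(left, 2)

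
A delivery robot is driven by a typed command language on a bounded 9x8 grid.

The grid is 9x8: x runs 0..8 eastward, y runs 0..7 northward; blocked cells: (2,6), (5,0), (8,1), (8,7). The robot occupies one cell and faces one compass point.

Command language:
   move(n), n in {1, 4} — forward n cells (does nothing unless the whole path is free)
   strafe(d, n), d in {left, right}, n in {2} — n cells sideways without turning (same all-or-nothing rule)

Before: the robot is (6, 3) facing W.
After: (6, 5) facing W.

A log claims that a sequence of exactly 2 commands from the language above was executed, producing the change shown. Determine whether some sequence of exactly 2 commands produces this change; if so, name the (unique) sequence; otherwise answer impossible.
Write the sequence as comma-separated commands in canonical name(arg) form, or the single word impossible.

impossible

no 2-step route produces this change.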